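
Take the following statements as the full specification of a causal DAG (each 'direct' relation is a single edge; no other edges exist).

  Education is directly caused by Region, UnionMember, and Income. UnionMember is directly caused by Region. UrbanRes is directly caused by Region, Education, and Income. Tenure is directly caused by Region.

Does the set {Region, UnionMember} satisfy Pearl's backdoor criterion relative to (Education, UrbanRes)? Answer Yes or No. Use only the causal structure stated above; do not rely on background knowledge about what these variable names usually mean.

No

Backdoor paths from Education to UrbanRes (paths whose first edge points into Education):
  P1: Education <- Region -> UrbanRes
  P2: Education <- UnionMember <- Region -> UrbanRes
  P3: Education <- Income -> UrbanRes
Condition 1 (no descendant of Education in the set): holds — descendants of Education are {UrbanRes}; none are in {Region, UnionMember}.
Condition 2 (every backdoor path blocked by {Region, UnionMember}):
  P1: blocked at fork node Region ∈ conditioning set.
  P2: blocked at chain node UnionMember ∈ conditioning set.
  P3: open — no interior node is in the conditioning set.
{Region, UnionMember} does not satisfy the backdoor criterion.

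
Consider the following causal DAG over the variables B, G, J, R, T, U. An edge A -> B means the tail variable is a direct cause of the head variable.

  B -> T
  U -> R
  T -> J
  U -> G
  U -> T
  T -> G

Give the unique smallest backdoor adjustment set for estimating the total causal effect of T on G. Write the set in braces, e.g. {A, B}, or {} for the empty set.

{U}

Variables eligible for adjustment (non-descendants of T, excluding T and G): {B, R, U}.
Backdoor paths from T to G:
  P1: T <- U -> G
The empty set is not sufficient: P1 (T <- U -> G) has no collider blocking it and no conditioned non-collider, so it is open.
Try {U}:
  P1: blocked at fork node U ∈ conditioning set.
{U} contains no descendant of T and blocks every backdoor path.
No other singleton works — e.g. {B} leaves P1 open — so {U} is the unique smallest valid adjustment set.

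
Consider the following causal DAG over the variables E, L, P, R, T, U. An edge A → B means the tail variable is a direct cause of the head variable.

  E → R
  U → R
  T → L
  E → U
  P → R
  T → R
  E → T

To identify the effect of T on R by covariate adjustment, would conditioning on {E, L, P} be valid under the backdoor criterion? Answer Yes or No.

No

Backdoor paths from T to R (paths whose first edge points into T):
  P1: T <- E -> U -> R
  P2: T <- E -> R
Condition 1 (no descendant of T in the set): FAILS — L is a descendant of T.
Condition 2 (every backdoor path blocked by {E, L, P}):
  P1: blocked at fork node E ∈ conditioning set.
  P2: blocked at fork node E ∈ conditioning set.
{E, L, P} does not satisfy the backdoor criterion.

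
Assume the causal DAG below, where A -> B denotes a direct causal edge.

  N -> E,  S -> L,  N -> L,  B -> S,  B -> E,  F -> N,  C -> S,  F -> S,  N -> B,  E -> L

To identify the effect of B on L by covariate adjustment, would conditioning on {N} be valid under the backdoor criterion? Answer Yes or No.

Backdoor paths from B to L (paths whose first edge points into B):
  P1: B <- N <- F -> S -> L
  P2: B <- N -> E -> L
  P3: B <- N -> L
Condition 1 (no descendant of B in the set): holds — descendants of B are {E, L, S}; none are in {N}.
Condition 2 (every backdoor path blocked by {N}):
  P1: blocked at chain node N ∈ conditioning set.
  P2: blocked at fork node N ∈ conditioning set.
  P3: blocked at fork node N ∈ conditioning set.
{N} satisfies the backdoor criterion.

Yes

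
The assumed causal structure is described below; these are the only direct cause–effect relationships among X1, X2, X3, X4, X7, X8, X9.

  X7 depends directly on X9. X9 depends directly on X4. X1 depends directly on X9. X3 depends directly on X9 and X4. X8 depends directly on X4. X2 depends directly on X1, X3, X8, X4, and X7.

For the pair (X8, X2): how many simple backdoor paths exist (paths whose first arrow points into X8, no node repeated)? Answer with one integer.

A backdoor path from X8 to X2 is any simple undirected path whose first edge points into X8 (i.e. leaves X8 via a parent).
Parents of X8: {X4}.
Enumerating:
  P1: X8 <- X4 -> X9 -> X1 -> X2
  P2: X8 <- X4 -> X9 -> X3 -> X2
  P3: X8 <- X4 -> X9 -> X7 -> X2
  P4: X8 <- X4 -> X3 <- X9 -> X1 -> X2
  P5: X8 <- X4 -> X3 <- X9 -> X7 -> X2
  P6: X8 <- X4 -> X3 -> X2
  P7: X8 <- X4 -> X2
That exhausts the simple backdoor paths. Count: 7.

7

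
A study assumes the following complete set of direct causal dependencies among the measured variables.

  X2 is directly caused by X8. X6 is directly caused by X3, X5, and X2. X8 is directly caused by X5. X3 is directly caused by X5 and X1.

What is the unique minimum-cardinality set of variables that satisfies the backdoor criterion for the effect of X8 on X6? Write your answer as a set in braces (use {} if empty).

Variables eligible for adjustment (non-descendants of X8, excluding X8 and X6): {X1, X3, X5}.
Backdoor paths from X8 to X6:
  P1: X8 <- X5 -> X3 -> X6
  P2: X8 <- X5 -> X6
The empty set is not sufficient: P1 (X8 <- X5 -> X3 -> X6) has no collider blocking it and no conditioned non-collider, so it is open.
Try {X5}:
  P1: blocked at fork node X5 ∈ conditioning set.
  P2: blocked at fork node X5 ∈ conditioning set.
{X5} contains no descendant of X8 and blocks every backdoor path.
No other singleton works — e.g. {X1} leaves P1 open — so {X5} is the unique smallest valid adjustment set.

{X5}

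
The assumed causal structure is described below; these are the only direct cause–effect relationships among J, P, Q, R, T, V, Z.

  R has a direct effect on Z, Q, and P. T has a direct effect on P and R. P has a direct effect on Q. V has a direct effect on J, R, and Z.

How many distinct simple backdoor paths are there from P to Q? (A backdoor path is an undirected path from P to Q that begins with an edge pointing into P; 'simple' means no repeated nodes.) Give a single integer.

2

A backdoor path from P to Q is any simple undirected path whose first edge points into P (i.e. leaves P via a parent).
Parents of P: {R, T}.
Enumerating:
  P1: P <- T -> R -> Q
  P2: P <- R -> Q
That exhausts the simple backdoor paths. Count: 2.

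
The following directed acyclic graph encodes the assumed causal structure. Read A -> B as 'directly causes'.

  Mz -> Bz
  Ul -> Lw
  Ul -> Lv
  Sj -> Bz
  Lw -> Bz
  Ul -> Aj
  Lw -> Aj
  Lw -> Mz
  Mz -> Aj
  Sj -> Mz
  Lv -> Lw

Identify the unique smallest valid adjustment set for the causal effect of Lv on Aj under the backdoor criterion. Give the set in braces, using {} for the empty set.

{Ul}

Variables eligible for adjustment (non-descendants of Lv, excluding Lv and Aj): {Sj, Ul}.
Backdoor paths from Lv to Aj:
  P1: Lv <- Ul -> Lw -> Mz -> Aj
  P2: Lv <- Ul -> Lw -> Bz <- Sj -> Mz -> Aj
  P3: Lv <- Ul -> Lw -> Bz <- Mz -> Aj
  P4: Lv <- Ul -> Lw -> Aj
  P5: Lv <- Ul -> Aj
The empty set is not sufficient: P1 (Lv <- Ul -> Lw -> Mz -> Aj) has no collider blocking it and no conditioned non-collider, so it is open.
Try {Ul}:
  P1: blocked at fork node Ul ∈ conditioning set.
  P2: blocked at fork node Ul ∈ conditioning set.
  P3: blocked at fork node Ul ∈ conditioning set.
  P4: blocked at fork node Ul ∈ conditioning set.
  P5: blocked at fork node Ul ∈ conditioning set.
{Ul} contains no descendant of Lv and blocks every backdoor path.
No other singleton works — e.g. {Sj} leaves P1 open — so {Ul} is the unique smallest valid adjustment set.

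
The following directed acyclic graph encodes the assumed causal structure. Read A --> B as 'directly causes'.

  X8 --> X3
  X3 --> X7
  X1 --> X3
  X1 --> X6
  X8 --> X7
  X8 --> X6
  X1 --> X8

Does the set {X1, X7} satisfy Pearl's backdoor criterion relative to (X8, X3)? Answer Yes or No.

No

Backdoor paths from X8 to X3 (paths whose first edge points into X8):
  P1: X8 <- X1 -> X3
Condition 1 (no descendant of X8 in the set): FAILS — X7 is a descendant of X8.
Condition 2 (every backdoor path blocked by {X1, X7}):
  P1: blocked at fork node X1 ∈ conditioning set.
{X1, X7} does not satisfy the backdoor criterion.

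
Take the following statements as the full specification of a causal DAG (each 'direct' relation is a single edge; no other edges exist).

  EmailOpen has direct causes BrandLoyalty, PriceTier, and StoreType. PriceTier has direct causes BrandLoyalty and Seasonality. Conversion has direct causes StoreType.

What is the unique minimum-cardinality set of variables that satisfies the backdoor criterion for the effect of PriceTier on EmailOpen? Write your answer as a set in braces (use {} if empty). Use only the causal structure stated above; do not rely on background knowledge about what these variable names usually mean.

Variables eligible for adjustment (non-descendants of PriceTier, excluding PriceTier and EmailOpen): {BrandLoyalty, Conversion, Seasonality, StoreType}.
Backdoor paths from PriceTier to EmailOpen:
  P1: PriceTier <- BrandLoyalty -> EmailOpen
The empty set is not sufficient: P1 (PriceTier <- BrandLoyalty -> EmailOpen) has no collider blocking it and no conditioned non-collider, so it is open.
Try {BrandLoyalty}:
  P1: blocked at fork node BrandLoyalty ∈ conditioning set.
{BrandLoyalty} contains no descendant of PriceTier and blocks every backdoor path.
No other singleton works — e.g. {Seasonality} leaves P1 open — so {BrandLoyalty} is the unique smallest valid adjustment set.

{BrandLoyalty}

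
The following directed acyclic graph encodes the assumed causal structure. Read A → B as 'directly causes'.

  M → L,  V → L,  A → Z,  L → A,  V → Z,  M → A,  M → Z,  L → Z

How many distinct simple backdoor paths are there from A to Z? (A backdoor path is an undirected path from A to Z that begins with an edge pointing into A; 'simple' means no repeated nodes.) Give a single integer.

6

A backdoor path from A to Z is any simple undirected path whose first edge points into A (i.e. leaves A via a parent).
Parents of A: {L, M}.
Enumerating:
  P1: A <- M -> L <- V -> Z
  P2: A <- M -> L -> Z
  P3: A <- M -> Z
  P4: A <- L <- M -> Z
  P5: A <- L <- V -> Z
  P6: A <- L -> Z
That exhausts the simple backdoor paths. Count: 6.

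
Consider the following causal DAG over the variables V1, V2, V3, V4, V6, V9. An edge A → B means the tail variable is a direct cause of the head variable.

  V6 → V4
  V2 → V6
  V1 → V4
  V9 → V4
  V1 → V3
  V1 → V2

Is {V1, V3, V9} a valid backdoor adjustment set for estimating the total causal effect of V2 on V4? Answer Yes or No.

Yes

Backdoor paths from V2 to V4 (paths whose first edge points into V2):
  P1: V2 <- V1 -> V4
Condition 1 (no descendant of V2 in the set): holds — descendants of V2 are {V4, V6}; none are in {V1, V3, V9}.
Condition 2 (every backdoor path blocked by {V1, V3, V9}):
  P1: blocked at fork node V1 ∈ conditioning set.
{V1, V3, V9} satisfies the backdoor criterion.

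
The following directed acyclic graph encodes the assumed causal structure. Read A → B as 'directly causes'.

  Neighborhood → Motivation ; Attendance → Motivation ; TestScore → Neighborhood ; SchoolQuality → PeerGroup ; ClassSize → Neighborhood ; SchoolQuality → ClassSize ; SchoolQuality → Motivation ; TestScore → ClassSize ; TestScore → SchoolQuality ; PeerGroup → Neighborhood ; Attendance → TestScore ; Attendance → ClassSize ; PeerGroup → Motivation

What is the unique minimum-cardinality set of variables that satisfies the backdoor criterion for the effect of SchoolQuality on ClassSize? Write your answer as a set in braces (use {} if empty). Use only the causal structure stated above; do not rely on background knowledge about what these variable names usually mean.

Variables eligible for adjustment (non-descendants of SchoolQuality, excluding SchoolQuality and ClassSize): {Attendance, TestScore}.
Backdoor paths from SchoolQuality to ClassSize:
  P1: SchoolQuality <- TestScore <- Attendance -> ClassSize
  P2: SchoolQuality <- TestScore <- Attendance -> Motivation <- PeerGroup -> Neighborhood <- ClassSize
  P3: SchoolQuality <- TestScore <- Attendance -> Motivation <- Neighborhood <- ClassSize
  P4: SchoolQuality <- TestScore -> ClassSize
  P5: SchoolQuality <- TestScore -> Neighborhood <- ClassSize
  P6: SchoolQuality <- TestScore -> Neighborhood <- PeerGroup -> Motivation <- Attendance -> ClassSize
  P7: SchoolQuality <- TestScore -> Neighborhood -> Motivation <- Attendance -> ClassSize
The empty set is not sufficient: P1 (SchoolQuality <- TestScore <- Attendance -> ClassSize) has no collider blocking it and no conditioned non-collider, so it is open.
Try {TestScore}:
  P1: blocked at chain node TestScore ∈ conditioning set.
  P2: blocked at chain node TestScore ∈ conditioning set.
  P3: blocked at chain node TestScore ∈ conditioning set.
  P4: blocked at fork node TestScore ∈ conditioning set.
  P5: blocked at fork node TestScore ∈ conditioning set.
  P6: blocked at fork node TestScore ∈ conditioning set.
  P7: blocked at fork node TestScore ∈ conditioning set.
{TestScore} contains no descendant of SchoolQuality and blocks every backdoor path.
No other singleton works — e.g. {Attendance} leaves P4 open — so {TestScore} is the unique smallest valid adjustment set.

{TestScore}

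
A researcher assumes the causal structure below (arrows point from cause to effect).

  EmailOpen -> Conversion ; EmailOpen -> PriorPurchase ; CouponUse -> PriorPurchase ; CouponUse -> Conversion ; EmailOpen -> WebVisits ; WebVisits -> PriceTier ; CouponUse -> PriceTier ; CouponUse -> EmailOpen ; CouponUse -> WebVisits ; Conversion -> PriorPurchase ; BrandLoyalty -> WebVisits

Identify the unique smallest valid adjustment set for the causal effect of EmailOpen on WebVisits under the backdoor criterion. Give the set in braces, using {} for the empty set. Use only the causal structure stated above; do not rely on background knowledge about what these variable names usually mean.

Variables eligible for adjustment (non-descendants of EmailOpen, excluding EmailOpen and WebVisits): {BrandLoyalty, CouponUse}.
Backdoor paths from EmailOpen to WebVisits:
  P1: EmailOpen <- CouponUse -> WebVisits
  P2: EmailOpen <- CouponUse -> PriceTier <- WebVisits
The empty set is not sufficient: P1 (EmailOpen <- CouponUse -> WebVisits) has no collider blocking it and no conditioned non-collider, so it is open.
Try {CouponUse}:
  P1: blocked at fork node CouponUse ∈ conditioning set.
  P2: blocked at fork node CouponUse ∈ conditioning set.
{CouponUse} contains no descendant of EmailOpen and blocks every backdoor path.
No other singleton works — e.g. {BrandLoyalty} leaves P1 open — so {CouponUse} is the unique smallest valid adjustment set.

{CouponUse}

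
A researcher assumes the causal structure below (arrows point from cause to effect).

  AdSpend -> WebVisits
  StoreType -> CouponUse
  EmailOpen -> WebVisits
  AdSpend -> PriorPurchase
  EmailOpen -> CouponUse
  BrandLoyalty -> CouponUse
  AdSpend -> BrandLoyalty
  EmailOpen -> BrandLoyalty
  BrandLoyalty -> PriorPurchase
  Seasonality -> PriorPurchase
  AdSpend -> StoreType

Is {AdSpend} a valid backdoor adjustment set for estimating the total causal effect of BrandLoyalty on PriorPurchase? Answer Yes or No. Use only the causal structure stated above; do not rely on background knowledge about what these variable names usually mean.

Backdoor paths from BrandLoyalty to PriorPurchase (paths whose first edge points into BrandLoyalty):
  P1: BrandLoyalty <- EmailOpen -> CouponUse <- StoreType <- AdSpend -> PriorPurchase
  P2: BrandLoyalty <- EmailOpen -> WebVisits <- AdSpend -> PriorPurchase
  P3: BrandLoyalty <- AdSpend -> PriorPurchase
Condition 1 (no descendant of BrandLoyalty in the set): holds — descendants of BrandLoyalty are {CouponUse, PriorPurchase}; none are in {AdSpend}.
Condition 2 (every backdoor path blocked by {AdSpend}):
  P1: blocked at collider CouponUse (neither it nor any descendant is in the conditioning set).
  P2: blocked at collider WebVisits (neither it nor any descendant is in the conditioning set).
  P3: blocked at fork node AdSpend ∈ conditioning set.
{AdSpend} satisfies the backdoor criterion.

Yes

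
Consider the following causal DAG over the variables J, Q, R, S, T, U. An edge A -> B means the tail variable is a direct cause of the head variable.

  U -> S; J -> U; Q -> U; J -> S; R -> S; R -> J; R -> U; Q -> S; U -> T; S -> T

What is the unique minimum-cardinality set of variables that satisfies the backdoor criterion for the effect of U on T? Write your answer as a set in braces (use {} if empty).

Variables eligible for adjustment (non-descendants of U, excluding U and T): {J, Q, R}.
Backdoor paths from U to T:
  P1: U <- R -> J -> S -> T
  P2: U <- R -> S -> T
  P3: U <- J <- R -> S -> T
  P4: U <- J -> S -> T
  P5: U <- Q -> S -> T
The empty set is not sufficient: P1 (U <- R -> J -> S -> T) has no collider blocking it and no conditioned non-collider, so it is open.
Try {J, Q, R}:
  P1: blocked at fork node R ∈ conditioning set.
  P2: blocked at fork node R ∈ conditioning set.
  P3: blocked at chain node J ∈ conditioning set.
  P4: blocked at fork node J ∈ conditioning set.
  P5: blocked at fork node Q ∈ conditioning set.
{J, Q, R} contains no descendant of U and blocks every backdoor path.
Every element of {J, Q, R} is needed (dropping J leaves P4 open; dropping Q leaves P5 open; dropping R leaves P2 open), so no proper subset is valid.
Among all size-3 subsets of the eligible variables, only {J, Q, R} blocks every backdoor path, so it is the unique smallest valid adjustment set.

{J, Q, R}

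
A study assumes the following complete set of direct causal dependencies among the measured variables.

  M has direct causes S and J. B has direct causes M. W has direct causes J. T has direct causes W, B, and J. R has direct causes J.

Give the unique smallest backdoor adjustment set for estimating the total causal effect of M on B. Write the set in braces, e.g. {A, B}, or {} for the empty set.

Variables eligible for adjustment (non-descendants of M, excluding M and B): {J, R, S, W}.
Backdoor paths from M to B:
  P1: M <- J -> W -> T <- B
  P2: M <- J -> T <- B
Each backdoor path contains an unconditioned collider, so every path is already blocked with the empty conditioning set:
  P1: blocked at collider T (neither it nor any descendant is in the conditioning set).
  P2: blocked at collider T (neither it nor any descendant is in the conditioning set).
The empty set is therefore the unique smallest valid set.

{}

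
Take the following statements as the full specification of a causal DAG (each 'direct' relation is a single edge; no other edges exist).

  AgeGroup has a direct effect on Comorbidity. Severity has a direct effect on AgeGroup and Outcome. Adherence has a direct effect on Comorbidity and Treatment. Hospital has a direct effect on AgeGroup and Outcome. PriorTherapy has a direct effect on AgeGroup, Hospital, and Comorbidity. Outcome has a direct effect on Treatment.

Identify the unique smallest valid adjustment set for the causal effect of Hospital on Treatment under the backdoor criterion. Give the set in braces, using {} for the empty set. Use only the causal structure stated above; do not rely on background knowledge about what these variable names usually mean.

Variables eligible for adjustment (non-descendants of Hospital, excluding Hospital and Treatment): {Adherence, PriorTherapy, Severity}.
Backdoor paths from Hospital to Treatment:
  P1: Hospital <- PriorTherapy -> AgeGroup <- Severity -> Outcome -> Treatment
  P2: Hospital <- PriorTherapy -> AgeGroup -> Comorbidity <- Adherence -> Treatment
  P3: Hospital <- PriorTherapy -> Comorbidity <- Adherence -> Treatment
  P4: Hospital <- PriorTherapy -> Comorbidity <- AgeGroup <- Severity -> Outcome -> Treatment
Each backdoor path contains an unconditioned collider, so every path is already blocked with the empty conditioning set:
  P1: blocked at collider AgeGroup (neither it nor any descendant is in the conditioning set).
  P2: blocked at collider Comorbidity (neither it nor any descendant is in the conditioning set).
  P3: blocked at collider Comorbidity (neither it nor any descendant is in the conditioning set).
  P4: blocked at collider Comorbidity (neither it nor any descendant is in the conditioning set).
The empty set is therefore the unique smallest valid set.

{}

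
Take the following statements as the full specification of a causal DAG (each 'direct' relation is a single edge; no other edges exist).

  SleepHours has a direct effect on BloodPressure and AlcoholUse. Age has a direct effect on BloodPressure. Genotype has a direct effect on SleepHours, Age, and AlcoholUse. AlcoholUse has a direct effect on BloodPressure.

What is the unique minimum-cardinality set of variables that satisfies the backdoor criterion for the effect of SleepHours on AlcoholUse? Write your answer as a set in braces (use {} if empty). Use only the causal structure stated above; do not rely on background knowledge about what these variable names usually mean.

Variables eligible for adjustment (non-descendants of SleepHours, excluding SleepHours and AlcoholUse): {Age, Genotype}.
Backdoor paths from SleepHours to AlcoholUse:
  P1: SleepHours <- Genotype -> AlcoholUse
  P2: SleepHours <- Genotype -> Age -> BloodPressure <- AlcoholUse
The empty set is not sufficient: P1 (SleepHours <- Genotype -> AlcoholUse) has no collider blocking it and no conditioned non-collider, so it is open.
Try {Genotype}:
  P1: blocked at fork node Genotype ∈ conditioning set.
  P2: blocked at fork node Genotype ∈ conditioning set.
{Genotype} contains no descendant of SleepHours and blocks every backdoor path.
No other singleton works — e.g. {Age} leaves P1 open — so {Genotype} is the unique smallest valid adjustment set.

{Genotype}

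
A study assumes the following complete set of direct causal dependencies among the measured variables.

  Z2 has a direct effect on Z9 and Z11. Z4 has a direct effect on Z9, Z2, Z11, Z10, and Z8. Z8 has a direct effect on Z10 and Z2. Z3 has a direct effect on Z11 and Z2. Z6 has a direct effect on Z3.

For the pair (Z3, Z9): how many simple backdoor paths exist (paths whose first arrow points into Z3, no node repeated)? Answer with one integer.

0

A backdoor path from Z3 to Z9 is any simple undirected path whose first edge points into Z3 (i.e. leaves Z3 via a parent).
Parents of Z3: {Z6}.
No simple path from any parent of Z3 reaches Z9 without revisiting Z3, so there are no backdoor paths.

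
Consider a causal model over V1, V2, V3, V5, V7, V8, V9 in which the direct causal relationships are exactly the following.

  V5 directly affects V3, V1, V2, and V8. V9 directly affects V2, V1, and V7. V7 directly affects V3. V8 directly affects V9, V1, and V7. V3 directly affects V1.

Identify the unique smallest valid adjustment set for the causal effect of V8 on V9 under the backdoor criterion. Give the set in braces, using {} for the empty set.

{}

Variables eligible for adjustment (non-descendants of V8, excluding V8 and V9): {V5}.
Backdoor paths from V8 to V9:
  P1: V8 <- V5 -> V3 <- V7 <- V9
  P2: V8 <- V5 -> V3 -> V1 <- V9
  P3: V8 <- V5 -> V2 <- V9
  P4: V8 <- V5 -> V1 <- V9
  P5: V8 <- V5 -> V1 <- V3 <- V7 <- V9
Each backdoor path contains an unconditioned collider, so every path is already blocked with the empty conditioning set:
  P1: blocked at collider V3 (neither it nor any descendant is in the conditioning set).
  P2: blocked at collider V1 (neither it nor any descendant is in the conditioning set).
  P3: blocked at collider V2 (neither it nor any descendant is in the conditioning set).
  P4: blocked at collider V1 (neither it nor any descendant is in the conditioning set).
  P5: blocked at collider V1 (neither it nor any descendant is in the conditioning set).
The empty set is therefore the unique smallest valid set.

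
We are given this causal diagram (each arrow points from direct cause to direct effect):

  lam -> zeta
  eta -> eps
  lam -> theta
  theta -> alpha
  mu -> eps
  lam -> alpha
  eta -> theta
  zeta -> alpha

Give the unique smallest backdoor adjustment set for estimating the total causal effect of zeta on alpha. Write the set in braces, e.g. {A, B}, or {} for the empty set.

Variables eligible for adjustment (non-descendants of zeta, excluding zeta and alpha): {eps, eta, lam, mu, theta}.
Backdoor paths from zeta to alpha:
  P1: zeta <- lam -> theta -> alpha
  P2: zeta <- lam -> alpha
The empty set is not sufficient: P1 (zeta <- lam -> theta -> alpha) has no collider blocking it and no conditioned non-collider, so it is open.
Try {lam}:
  P1: blocked at fork node lam ∈ conditioning set.
  P2: blocked at fork node lam ∈ conditioning set.
{lam} contains no descendant of zeta and blocks every backdoor path.
No other singleton works — e.g. {mu} leaves P1 open — so {lam} is the unique smallest valid adjustment set.

{lam}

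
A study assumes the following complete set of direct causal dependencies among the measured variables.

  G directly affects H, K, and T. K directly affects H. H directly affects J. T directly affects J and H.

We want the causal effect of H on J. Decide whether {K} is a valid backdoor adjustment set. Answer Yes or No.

No

Backdoor paths from H to J (paths whose first edge points into H):
  P1: H <- G -> T -> J
  P2: H <- K <- G -> T -> J
  P3: H <- T -> J
Condition 1 (no descendant of H in the set): holds — descendants of H are {J}; none are in {K}.
Condition 2 (every backdoor path blocked by {K}):
  P1: open — no interior node is in the conditioning set.
  P2: blocked at chain node K ∈ conditioning set.
  P3: open — no interior node is in the conditioning set.
{K} does not satisfy the backdoor criterion.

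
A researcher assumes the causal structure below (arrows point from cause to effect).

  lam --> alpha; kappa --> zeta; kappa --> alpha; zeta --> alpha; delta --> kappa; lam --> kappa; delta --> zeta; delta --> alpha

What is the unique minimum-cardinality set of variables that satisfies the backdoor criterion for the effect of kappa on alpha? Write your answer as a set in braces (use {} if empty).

{delta, lam}

Variables eligible for adjustment (non-descendants of kappa, excluding kappa and alpha): {delta, lam}.
Backdoor paths from kappa to alpha:
  P1: kappa <- delta -> zeta -> alpha
  P2: kappa <- delta -> alpha
  P3: kappa <- lam -> alpha
The empty set is not sufficient: P1 (kappa <- delta -> zeta -> alpha) has no collider blocking it and no conditioned non-collider, so it is open.
Try {delta, lam}:
  P1: blocked at fork node delta ∈ conditioning set.
  P2: blocked at fork node delta ∈ conditioning set.
  P3: blocked at fork node lam ∈ conditioning set.
{delta, lam} contains no descendant of kappa and blocks every backdoor path.
Every element of {delta, lam} is needed (dropping delta leaves P1 open; dropping lam leaves P3 open), so no proper subset is valid.
Among all size-2 subsets of the eligible variables, only {delta, lam} blocks every backdoor path, so it is the unique smallest valid adjustment set.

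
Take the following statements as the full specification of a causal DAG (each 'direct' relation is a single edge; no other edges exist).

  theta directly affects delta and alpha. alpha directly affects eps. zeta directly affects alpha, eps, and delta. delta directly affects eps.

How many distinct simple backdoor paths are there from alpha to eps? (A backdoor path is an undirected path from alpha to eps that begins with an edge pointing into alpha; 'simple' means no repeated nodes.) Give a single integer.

4

A backdoor path from alpha to eps is any simple undirected path whose first edge points into alpha (i.e. leaves alpha via a parent).
Parents of alpha: {theta, zeta}.
Enumerating:
  P1: alpha <- theta -> delta <- zeta -> eps
  P2: alpha <- theta -> delta -> eps
  P3: alpha <- zeta -> delta -> eps
  P4: alpha <- zeta -> eps
That exhausts the simple backdoor paths. Count: 4.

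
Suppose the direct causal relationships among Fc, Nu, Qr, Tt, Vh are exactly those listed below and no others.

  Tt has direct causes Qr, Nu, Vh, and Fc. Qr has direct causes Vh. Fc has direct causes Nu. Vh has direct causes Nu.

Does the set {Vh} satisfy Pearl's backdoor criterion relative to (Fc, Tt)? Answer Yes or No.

No

Backdoor paths from Fc to Tt (paths whose first edge points into Fc):
  P1: Fc <- Nu -> Vh -> Qr -> Tt
  P2: Fc <- Nu -> Vh -> Tt
  P3: Fc <- Nu -> Tt
Condition 1 (no descendant of Fc in the set): holds — descendants of Fc are {Tt}; none are in {Vh}.
Condition 2 (every backdoor path blocked by {Vh}):
  P1: blocked at chain node Vh ∈ conditioning set.
  P2: blocked at chain node Vh ∈ conditioning set.
  P3: open — no interior node is in the conditioning set.
{Vh} does not satisfy the backdoor criterion.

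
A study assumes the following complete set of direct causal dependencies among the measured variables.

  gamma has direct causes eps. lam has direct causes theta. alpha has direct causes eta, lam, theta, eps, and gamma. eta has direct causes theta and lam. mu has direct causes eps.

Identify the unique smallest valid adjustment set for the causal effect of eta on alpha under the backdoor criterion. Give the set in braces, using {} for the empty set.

{lam, theta}

Variables eligible for adjustment (non-descendants of eta, excluding eta and alpha): {eps, gamma, lam, mu, theta}.
Backdoor paths from eta to alpha:
  P1: eta <- theta -> lam -> alpha
  P2: eta <- theta -> alpha
  P3: eta <- lam <- theta -> alpha
  P4: eta <- lam -> alpha
The empty set is not sufficient: P1 (eta <- theta -> lam -> alpha) has no collider blocking it and no conditioned non-collider, so it is open.
Try {lam, theta}:
  P1: blocked at fork node theta ∈ conditioning set.
  P2: blocked at fork node theta ∈ conditioning set.
  P3: blocked at chain node lam ∈ conditioning set.
  P4: blocked at fork node lam ∈ conditioning set.
{lam, theta} contains no descendant of eta and blocks every backdoor path.
Every element of {lam, theta} is needed (dropping lam leaves P4 open; dropping theta leaves P2 open), so no proper subset is valid.
Among all size-2 subsets of the eligible variables, only {lam, theta} blocks every backdoor path, so it is the unique smallest valid adjustment set.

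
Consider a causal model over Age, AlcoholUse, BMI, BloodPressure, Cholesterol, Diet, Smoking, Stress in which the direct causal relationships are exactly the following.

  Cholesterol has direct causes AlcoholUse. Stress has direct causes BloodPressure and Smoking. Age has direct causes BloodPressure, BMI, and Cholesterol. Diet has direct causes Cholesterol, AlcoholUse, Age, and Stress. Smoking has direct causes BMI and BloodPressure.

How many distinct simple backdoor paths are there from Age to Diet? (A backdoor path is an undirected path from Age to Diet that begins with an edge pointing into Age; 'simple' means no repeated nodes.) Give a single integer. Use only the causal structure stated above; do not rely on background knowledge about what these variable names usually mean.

6

A backdoor path from Age to Diet is any simple undirected path whose first edge points into Age (i.e. leaves Age via a parent).
Parents of Age: {BMI, BloodPressure, Cholesterol}.
Enumerating:
  P1: Age <- BMI -> Smoking <- BloodPressure -> Stress -> Diet
  P2: Age <- BMI -> Smoking -> Stress -> Diet
  P3: Age <- BloodPressure -> Smoking -> Stress -> Diet
  P4: Age <- BloodPressure -> Stress -> Diet
  P5: Age <- Cholesterol <- AlcoholUse -> Diet
  P6: Age <- Cholesterol -> Diet
That exhausts the simple backdoor paths. Count: 6.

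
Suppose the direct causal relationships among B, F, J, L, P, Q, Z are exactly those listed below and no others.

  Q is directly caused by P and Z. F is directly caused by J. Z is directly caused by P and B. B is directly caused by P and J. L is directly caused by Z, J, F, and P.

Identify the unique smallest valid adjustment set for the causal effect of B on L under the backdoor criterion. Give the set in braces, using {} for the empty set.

{J, P}

Variables eligible for adjustment (non-descendants of B, excluding B and L): {F, J, P}.
Backdoor paths from B to L:
  P1: B <- J -> F -> L
  P2: B <- J -> L
  P3: B <- P -> Z -> L
  P4: B <- P -> Q <- Z -> L
  P5: B <- P -> L
The empty set is not sufficient: P1 (B <- J -> F -> L) has no collider blocking it and no conditioned non-collider, so it is open.
Try {J, P}:
  P1: blocked at fork node J ∈ conditioning set.
  P2: blocked at fork node J ∈ conditioning set.
  P3: blocked at fork node P ∈ conditioning set.
  P4: blocked at fork node P ∈ conditioning set.
  P5: blocked at fork node P ∈ conditioning set.
{J, P} contains no descendant of B and blocks every backdoor path.
Every element of {J, P} is needed (dropping J leaves P1 open; dropping P leaves P3 open), so no proper subset is valid.
Among all size-2 subsets of the eligible variables, only {J, P} blocks every backdoor path, so it is the unique smallest valid adjustment set.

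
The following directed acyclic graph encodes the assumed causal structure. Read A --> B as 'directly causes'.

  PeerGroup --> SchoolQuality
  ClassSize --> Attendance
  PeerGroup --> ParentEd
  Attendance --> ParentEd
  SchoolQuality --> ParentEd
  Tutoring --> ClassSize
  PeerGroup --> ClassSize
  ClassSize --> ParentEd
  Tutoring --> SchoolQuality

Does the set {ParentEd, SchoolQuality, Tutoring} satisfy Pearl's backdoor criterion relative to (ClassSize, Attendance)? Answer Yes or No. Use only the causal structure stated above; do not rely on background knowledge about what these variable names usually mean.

No

Backdoor paths from ClassSize to Attendance (paths whose first edge points into ClassSize):
  P1: ClassSize <- Tutoring -> SchoolQuality <- PeerGroup -> ParentEd <- Attendance
  P2: ClassSize <- Tutoring -> SchoolQuality -> ParentEd <- Attendance
  P3: ClassSize <- PeerGroup -> SchoolQuality -> ParentEd <- Attendance
  P4: ClassSize <- PeerGroup -> ParentEd <- Attendance
Condition 1 (no descendant of ClassSize in the set): FAILS — ParentEd is a descendant of ClassSize.
Condition 2 (every backdoor path blocked by {ParentEd, SchoolQuality, Tutoring}):
  P1: blocked at fork node Tutoring ∈ conditioning set.
  P2: blocked at fork node Tutoring ∈ conditioning set.
  P3: blocked at chain node SchoolQuality ∈ conditioning set.
  P4: open — collider(s) ParentEd are conditioned on (or have a conditioned descendant) and no non-collider on the path is in the set.
{ParentEd, SchoolQuality, Tutoring} does not satisfy the backdoor criterion.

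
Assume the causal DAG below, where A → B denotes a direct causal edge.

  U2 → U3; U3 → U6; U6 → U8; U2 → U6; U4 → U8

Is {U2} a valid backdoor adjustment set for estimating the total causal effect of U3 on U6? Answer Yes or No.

Backdoor paths from U3 to U6 (paths whose first edge points into U3):
  P1: U3 <- U2 -> U6
Condition 1 (no descendant of U3 in the set): holds — descendants of U3 are {U6, U8}; none are in {U2}.
Condition 2 (every backdoor path blocked by {U2}):
  P1: blocked at fork node U2 ∈ conditioning set.
{U2} satisfies the backdoor criterion.

Yes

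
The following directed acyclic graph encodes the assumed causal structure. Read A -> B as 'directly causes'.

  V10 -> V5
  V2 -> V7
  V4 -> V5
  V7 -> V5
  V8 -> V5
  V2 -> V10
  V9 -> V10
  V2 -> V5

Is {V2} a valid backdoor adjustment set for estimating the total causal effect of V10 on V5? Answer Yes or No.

Yes

Backdoor paths from V10 to V5 (paths whose first edge points into V10):
  P1: V10 <- V2 -> V7 -> V5
  P2: V10 <- V2 -> V5
Condition 1 (no descendant of V10 in the set): holds — descendants of V10 are {V5}; none are in {V2}.
Condition 2 (every backdoor path blocked by {V2}):
  P1: blocked at fork node V2 ∈ conditioning set.
  P2: blocked at fork node V2 ∈ conditioning set.
{V2} satisfies the backdoor criterion.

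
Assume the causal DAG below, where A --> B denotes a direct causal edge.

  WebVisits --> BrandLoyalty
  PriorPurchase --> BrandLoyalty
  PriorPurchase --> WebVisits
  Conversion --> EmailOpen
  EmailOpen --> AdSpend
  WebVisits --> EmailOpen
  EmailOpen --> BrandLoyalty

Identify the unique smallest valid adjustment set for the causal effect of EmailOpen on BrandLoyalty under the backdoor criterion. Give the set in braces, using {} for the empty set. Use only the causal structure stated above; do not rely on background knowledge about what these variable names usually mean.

Variables eligible for adjustment (non-descendants of EmailOpen, excluding EmailOpen and BrandLoyalty): {Conversion, PriorPurchase, WebVisits}.
Backdoor paths from EmailOpen to BrandLoyalty:
  P1: EmailOpen <- WebVisits <- PriorPurchase -> BrandLoyalty
  P2: EmailOpen <- WebVisits -> BrandLoyalty
The empty set is not sufficient: P1 (EmailOpen <- WebVisits <- PriorPurchase -> BrandLoyalty) has no collider blocking it and no conditioned non-collider, so it is open.
Try {WebVisits}:
  P1: blocked at chain node WebVisits ∈ conditioning set.
  P2: blocked at fork node WebVisits ∈ conditioning set.
{WebVisits} contains no descendant of EmailOpen and blocks every backdoor path.
No other singleton works — e.g. {PriorPurchase} leaves P2 open — so {WebVisits} is the unique smallest valid adjustment set.

{WebVisits}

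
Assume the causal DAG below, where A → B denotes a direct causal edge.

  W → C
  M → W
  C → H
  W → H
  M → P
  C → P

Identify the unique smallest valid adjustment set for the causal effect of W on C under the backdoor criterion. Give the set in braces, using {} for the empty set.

Variables eligible for adjustment (non-descendants of W, excluding W and C): {M}.
Backdoor paths from W to C:
  P1: W <- M -> P <- C
Each backdoor path contains an unconditioned collider, so every path is already blocked with the empty conditioning set:
  P1: blocked at collider P (neither it nor any descendant is in the conditioning set).
The empty set is therefore the unique smallest valid set.

{}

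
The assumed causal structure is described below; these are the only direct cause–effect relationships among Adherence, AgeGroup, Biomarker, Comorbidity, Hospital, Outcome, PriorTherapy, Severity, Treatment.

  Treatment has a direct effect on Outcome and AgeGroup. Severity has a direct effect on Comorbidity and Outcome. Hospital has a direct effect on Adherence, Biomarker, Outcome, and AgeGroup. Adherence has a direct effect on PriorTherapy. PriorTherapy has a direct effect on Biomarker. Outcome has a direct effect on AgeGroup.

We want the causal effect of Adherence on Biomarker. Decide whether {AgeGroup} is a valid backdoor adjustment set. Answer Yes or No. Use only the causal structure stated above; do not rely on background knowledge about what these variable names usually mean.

No

Backdoor paths from Adherence to Biomarker (paths whose first edge points into Adherence):
  P1: Adherence <- Hospital -> Biomarker
Condition 1 (no descendant of Adherence in the set): holds — descendants of Adherence are {Biomarker, PriorTherapy}; none are in {AgeGroup}.
Condition 2 (every backdoor path blocked by {AgeGroup}):
  P1: open — no interior node is in the conditioning set.
{AgeGroup} does not satisfy the backdoor criterion.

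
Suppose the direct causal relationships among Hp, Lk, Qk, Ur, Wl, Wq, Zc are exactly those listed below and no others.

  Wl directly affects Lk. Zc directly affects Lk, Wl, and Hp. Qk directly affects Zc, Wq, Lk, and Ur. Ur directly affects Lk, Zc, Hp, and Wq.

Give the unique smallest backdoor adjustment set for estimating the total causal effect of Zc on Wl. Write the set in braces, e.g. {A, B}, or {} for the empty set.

{}

Variables eligible for adjustment (non-descendants of Zc, excluding Zc and Wl): {Qk, Ur, Wq}.
Backdoor paths from Zc to Wl:
  P1: Zc <- Qk -> Ur -> Lk <- Wl
  P2: Zc <- Qk -> Wq <- Ur -> Lk <- Wl
  P3: Zc <- Qk -> Lk <- Wl
  P4: Zc <- Ur <- Qk -> Lk <- Wl
  P5: Zc <- Ur -> Wq <- Qk -> Lk <- Wl
  P6: Zc <- Ur -> Lk <- Wl
Each backdoor path contains an unconditioned collider, so every path is already blocked with the empty conditioning set:
  P1: blocked at collider Lk (neither it nor any descendant is in the conditioning set).
  P2: blocked at collider Wq (neither it nor any descendant is in the conditioning set).
  P3: blocked at collider Lk (neither it nor any descendant is in the conditioning set).
  P4: blocked at collider Lk (neither it nor any descendant is in the conditioning set).
  P5: blocked at collider Wq (neither it nor any descendant is in the conditioning set).
  P6: blocked at collider Lk (neither it nor any descendant is in the conditioning set).
The empty set is therefore the unique smallest valid set.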